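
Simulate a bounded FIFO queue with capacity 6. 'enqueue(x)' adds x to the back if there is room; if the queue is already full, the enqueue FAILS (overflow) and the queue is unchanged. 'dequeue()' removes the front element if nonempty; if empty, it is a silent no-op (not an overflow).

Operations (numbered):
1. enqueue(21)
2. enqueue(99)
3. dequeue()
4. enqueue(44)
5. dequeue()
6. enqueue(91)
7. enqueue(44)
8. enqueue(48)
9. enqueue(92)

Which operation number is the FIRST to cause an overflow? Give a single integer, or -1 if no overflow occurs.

Answer: -1

Derivation:
1. enqueue(21): size=1
2. enqueue(99): size=2
3. dequeue(): size=1
4. enqueue(44): size=2
5. dequeue(): size=1
6. enqueue(91): size=2
7. enqueue(44): size=3
8. enqueue(48): size=4
9. enqueue(92): size=5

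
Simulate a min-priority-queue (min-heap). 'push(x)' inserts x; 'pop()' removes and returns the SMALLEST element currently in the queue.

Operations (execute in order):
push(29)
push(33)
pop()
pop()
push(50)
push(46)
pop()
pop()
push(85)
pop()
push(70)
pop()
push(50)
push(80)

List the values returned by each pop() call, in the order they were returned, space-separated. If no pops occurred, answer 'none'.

push(29): heap contents = [29]
push(33): heap contents = [29, 33]
pop() → 29: heap contents = [33]
pop() → 33: heap contents = []
push(50): heap contents = [50]
push(46): heap contents = [46, 50]
pop() → 46: heap contents = [50]
pop() → 50: heap contents = []
push(85): heap contents = [85]
pop() → 85: heap contents = []
push(70): heap contents = [70]
pop() → 70: heap contents = []
push(50): heap contents = [50]
push(80): heap contents = [50, 80]

Answer: 29 33 46 50 85 70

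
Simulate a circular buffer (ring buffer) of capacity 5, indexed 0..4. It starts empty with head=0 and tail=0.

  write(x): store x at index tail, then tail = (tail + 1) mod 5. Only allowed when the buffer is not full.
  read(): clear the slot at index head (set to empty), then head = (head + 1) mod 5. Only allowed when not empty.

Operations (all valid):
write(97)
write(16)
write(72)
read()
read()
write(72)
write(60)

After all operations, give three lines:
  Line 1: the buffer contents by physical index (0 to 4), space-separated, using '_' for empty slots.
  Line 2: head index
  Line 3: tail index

write(97): buf=[97 _ _ _ _], head=0, tail=1, size=1
write(16): buf=[97 16 _ _ _], head=0, tail=2, size=2
write(72): buf=[97 16 72 _ _], head=0, tail=3, size=3
read(): buf=[_ 16 72 _ _], head=1, tail=3, size=2
read(): buf=[_ _ 72 _ _], head=2, tail=3, size=1
write(72): buf=[_ _ 72 72 _], head=2, tail=4, size=2
write(60): buf=[_ _ 72 72 60], head=2, tail=0, size=3

Answer: _ _ 72 72 60
2
0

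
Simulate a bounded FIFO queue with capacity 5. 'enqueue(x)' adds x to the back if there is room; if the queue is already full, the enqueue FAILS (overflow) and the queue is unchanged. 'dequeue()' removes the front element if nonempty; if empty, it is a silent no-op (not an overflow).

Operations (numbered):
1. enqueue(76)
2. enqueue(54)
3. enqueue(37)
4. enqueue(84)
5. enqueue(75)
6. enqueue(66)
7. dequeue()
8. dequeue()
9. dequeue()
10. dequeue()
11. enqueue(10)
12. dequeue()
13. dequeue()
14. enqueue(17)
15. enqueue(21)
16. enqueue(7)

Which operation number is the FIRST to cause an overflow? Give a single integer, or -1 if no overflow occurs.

Answer: 6

Derivation:
1. enqueue(76): size=1
2. enqueue(54): size=2
3. enqueue(37): size=3
4. enqueue(84): size=4
5. enqueue(75): size=5
6. enqueue(66): size=5=cap → OVERFLOW (fail)
7. dequeue(): size=4
8. dequeue(): size=3
9. dequeue(): size=2
10. dequeue(): size=1
11. enqueue(10): size=2
12. dequeue(): size=1
13. dequeue(): size=0
14. enqueue(17): size=1
15. enqueue(21): size=2
16. enqueue(7): size=3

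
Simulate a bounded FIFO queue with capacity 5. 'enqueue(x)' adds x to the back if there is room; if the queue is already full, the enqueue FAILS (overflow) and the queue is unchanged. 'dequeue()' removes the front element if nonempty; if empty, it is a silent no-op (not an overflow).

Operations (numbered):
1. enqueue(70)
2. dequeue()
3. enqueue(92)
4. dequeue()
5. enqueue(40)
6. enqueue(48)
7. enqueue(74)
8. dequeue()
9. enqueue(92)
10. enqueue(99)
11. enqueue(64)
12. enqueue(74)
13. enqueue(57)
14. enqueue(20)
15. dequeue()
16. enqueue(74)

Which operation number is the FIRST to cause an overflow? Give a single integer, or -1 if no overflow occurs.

Answer: 12

Derivation:
1. enqueue(70): size=1
2. dequeue(): size=0
3. enqueue(92): size=1
4. dequeue(): size=0
5. enqueue(40): size=1
6. enqueue(48): size=2
7. enqueue(74): size=3
8. dequeue(): size=2
9. enqueue(92): size=3
10. enqueue(99): size=4
11. enqueue(64): size=5
12. enqueue(74): size=5=cap → OVERFLOW (fail)
13. enqueue(57): size=5=cap → OVERFLOW (fail)
14. enqueue(20): size=5=cap → OVERFLOW (fail)
15. dequeue(): size=4
16. enqueue(74): size=5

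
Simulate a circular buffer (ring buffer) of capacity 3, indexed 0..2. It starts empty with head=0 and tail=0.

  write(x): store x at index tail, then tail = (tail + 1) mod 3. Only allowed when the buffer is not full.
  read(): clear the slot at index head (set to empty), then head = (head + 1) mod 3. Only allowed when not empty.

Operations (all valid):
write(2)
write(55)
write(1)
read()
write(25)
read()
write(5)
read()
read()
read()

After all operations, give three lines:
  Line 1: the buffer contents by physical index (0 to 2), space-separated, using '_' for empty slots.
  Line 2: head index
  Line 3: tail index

write(2): buf=[2 _ _], head=0, tail=1, size=1
write(55): buf=[2 55 _], head=0, tail=2, size=2
write(1): buf=[2 55 1], head=0, tail=0, size=3
read(): buf=[_ 55 1], head=1, tail=0, size=2
write(25): buf=[25 55 1], head=1, tail=1, size=3
read(): buf=[25 _ 1], head=2, tail=1, size=2
write(5): buf=[25 5 1], head=2, tail=2, size=3
read(): buf=[25 5 _], head=0, tail=2, size=2
read(): buf=[_ 5 _], head=1, tail=2, size=1
read(): buf=[_ _ _], head=2, tail=2, size=0

Answer: _ _ _
2
2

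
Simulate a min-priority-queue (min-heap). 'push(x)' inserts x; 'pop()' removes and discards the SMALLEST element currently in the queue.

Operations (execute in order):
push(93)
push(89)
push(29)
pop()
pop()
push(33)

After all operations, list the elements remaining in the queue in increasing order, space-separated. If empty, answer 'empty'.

push(93): heap contents = [93]
push(89): heap contents = [89, 93]
push(29): heap contents = [29, 89, 93]
pop() → 29: heap contents = [89, 93]
pop() → 89: heap contents = [93]
push(33): heap contents = [33, 93]

Answer: 33 93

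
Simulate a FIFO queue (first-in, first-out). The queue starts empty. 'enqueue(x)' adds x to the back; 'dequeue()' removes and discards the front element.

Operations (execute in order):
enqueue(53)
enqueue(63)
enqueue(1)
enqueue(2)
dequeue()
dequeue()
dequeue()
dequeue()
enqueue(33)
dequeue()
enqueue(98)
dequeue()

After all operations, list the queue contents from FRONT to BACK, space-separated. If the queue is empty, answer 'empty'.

enqueue(53): [53]
enqueue(63): [53, 63]
enqueue(1): [53, 63, 1]
enqueue(2): [53, 63, 1, 2]
dequeue(): [63, 1, 2]
dequeue(): [1, 2]
dequeue(): [2]
dequeue(): []
enqueue(33): [33]
dequeue(): []
enqueue(98): [98]
dequeue(): []

Answer: empty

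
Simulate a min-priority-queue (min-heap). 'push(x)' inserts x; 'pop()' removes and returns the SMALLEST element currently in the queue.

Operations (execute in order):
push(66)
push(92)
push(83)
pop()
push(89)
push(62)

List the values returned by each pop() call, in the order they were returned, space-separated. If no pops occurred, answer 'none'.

Answer: 66

Derivation:
push(66): heap contents = [66]
push(92): heap contents = [66, 92]
push(83): heap contents = [66, 83, 92]
pop() → 66: heap contents = [83, 92]
push(89): heap contents = [83, 89, 92]
push(62): heap contents = [62, 83, 89, 92]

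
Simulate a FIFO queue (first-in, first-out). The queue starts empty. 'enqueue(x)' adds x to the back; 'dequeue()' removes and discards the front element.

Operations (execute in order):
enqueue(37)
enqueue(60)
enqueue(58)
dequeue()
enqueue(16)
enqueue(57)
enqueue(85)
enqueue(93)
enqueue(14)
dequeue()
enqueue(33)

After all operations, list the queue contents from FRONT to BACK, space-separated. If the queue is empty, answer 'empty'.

Answer: 58 16 57 85 93 14 33

Derivation:
enqueue(37): [37]
enqueue(60): [37, 60]
enqueue(58): [37, 60, 58]
dequeue(): [60, 58]
enqueue(16): [60, 58, 16]
enqueue(57): [60, 58, 16, 57]
enqueue(85): [60, 58, 16, 57, 85]
enqueue(93): [60, 58, 16, 57, 85, 93]
enqueue(14): [60, 58, 16, 57, 85, 93, 14]
dequeue(): [58, 16, 57, 85, 93, 14]
enqueue(33): [58, 16, 57, 85, 93, 14, 33]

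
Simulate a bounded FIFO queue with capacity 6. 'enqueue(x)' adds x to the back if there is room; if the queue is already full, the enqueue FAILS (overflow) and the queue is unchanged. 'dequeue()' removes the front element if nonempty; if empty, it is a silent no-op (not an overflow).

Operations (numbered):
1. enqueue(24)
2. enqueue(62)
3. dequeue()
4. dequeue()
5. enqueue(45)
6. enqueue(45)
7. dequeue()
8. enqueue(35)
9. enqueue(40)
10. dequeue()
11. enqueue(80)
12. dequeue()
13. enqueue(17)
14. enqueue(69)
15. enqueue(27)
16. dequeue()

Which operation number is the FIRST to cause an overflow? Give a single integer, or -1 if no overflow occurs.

Answer: -1

Derivation:
1. enqueue(24): size=1
2. enqueue(62): size=2
3. dequeue(): size=1
4. dequeue(): size=0
5. enqueue(45): size=1
6. enqueue(45): size=2
7. dequeue(): size=1
8. enqueue(35): size=2
9. enqueue(40): size=3
10. dequeue(): size=2
11. enqueue(80): size=3
12. dequeue(): size=2
13. enqueue(17): size=3
14. enqueue(69): size=4
15. enqueue(27): size=5
16. dequeue(): size=4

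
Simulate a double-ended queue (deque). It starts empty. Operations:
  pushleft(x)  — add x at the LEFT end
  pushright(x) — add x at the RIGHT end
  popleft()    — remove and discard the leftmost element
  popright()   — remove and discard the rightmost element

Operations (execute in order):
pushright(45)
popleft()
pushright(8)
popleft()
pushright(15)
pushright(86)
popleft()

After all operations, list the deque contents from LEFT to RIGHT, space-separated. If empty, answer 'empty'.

Answer: 86

Derivation:
pushright(45): [45]
popleft(): []
pushright(8): [8]
popleft(): []
pushright(15): [15]
pushright(86): [15, 86]
popleft(): [86]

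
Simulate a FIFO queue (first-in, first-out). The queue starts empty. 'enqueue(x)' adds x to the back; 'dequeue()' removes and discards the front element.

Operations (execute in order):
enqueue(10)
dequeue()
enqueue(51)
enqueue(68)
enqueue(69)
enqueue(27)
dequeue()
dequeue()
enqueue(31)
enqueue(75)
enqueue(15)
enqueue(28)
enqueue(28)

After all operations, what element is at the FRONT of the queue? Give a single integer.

enqueue(10): queue = [10]
dequeue(): queue = []
enqueue(51): queue = [51]
enqueue(68): queue = [51, 68]
enqueue(69): queue = [51, 68, 69]
enqueue(27): queue = [51, 68, 69, 27]
dequeue(): queue = [68, 69, 27]
dequeue(): queue = [69, 27]
enqueue(31): queue = [69, 27, 31]
enqueue(75): queue = [69, 27, 31, 75]
enqueue(15): queue = [69, 27, 31, 75, 15]
enqueue(28): queue = [69, 27, 31, 75, 15, 28]
enqueue(28): queue = [69, 27, 31, 75, 15, 28, 28]

Answer: 69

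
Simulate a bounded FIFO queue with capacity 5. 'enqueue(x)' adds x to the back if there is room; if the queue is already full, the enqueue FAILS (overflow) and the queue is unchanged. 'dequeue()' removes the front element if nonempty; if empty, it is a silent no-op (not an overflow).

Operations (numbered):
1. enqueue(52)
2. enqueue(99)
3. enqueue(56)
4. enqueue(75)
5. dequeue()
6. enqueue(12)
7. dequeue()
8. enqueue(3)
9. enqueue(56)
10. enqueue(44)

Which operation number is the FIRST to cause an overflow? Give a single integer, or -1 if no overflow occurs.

1. enqueue(52): size=1
2. enqueue(99): size=2
3. enqueue(56): size=3
4. enqueue(75): size=4
5. dequeue(): size=3
6. enqueue(12): size=4
7. dequeue(): size=3
8. enqueue(3): size=4
9. enqueue(56): size=5
10. enqueue(44): size=5=cap → OVERFLOW (fail)

Answer: 10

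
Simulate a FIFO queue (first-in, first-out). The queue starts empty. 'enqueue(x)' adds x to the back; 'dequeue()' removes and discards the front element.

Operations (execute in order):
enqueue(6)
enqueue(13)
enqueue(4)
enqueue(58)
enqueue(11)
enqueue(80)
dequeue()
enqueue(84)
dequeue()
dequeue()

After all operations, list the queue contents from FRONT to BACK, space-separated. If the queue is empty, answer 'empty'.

Answer: 58 11 80 84

Derivation:
enqueue(6): [6]
enqueue(13): [6, 13]
enqueue(4): [6, 13, 4]
enqueue(58): [6, 13, 4, 58]
enqueue(11): [6, 13, 4, 58, 11]
enqueue(80): [6, 13, 4, 58, 11, 80]
dequeue(): [13, 4, 58, 11, 80]
enqueue(84): [13, 4, 58, 11, 80, 84]
dequeue(): [4, 58, 11, 80, 84]
dequeue(): [58, 11, 80, 84]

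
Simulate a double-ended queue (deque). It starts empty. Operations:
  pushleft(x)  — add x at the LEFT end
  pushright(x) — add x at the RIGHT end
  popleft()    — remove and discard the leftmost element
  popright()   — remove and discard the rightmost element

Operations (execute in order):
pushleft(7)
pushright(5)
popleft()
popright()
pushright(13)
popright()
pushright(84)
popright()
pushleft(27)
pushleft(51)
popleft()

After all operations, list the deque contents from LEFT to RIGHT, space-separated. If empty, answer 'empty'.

pushleft(7): [7]
pushright(5): [7, 5]
popleft(): [5]
popright(): []
pushright(13): [13]
popright(): []
pushright(84): [84]
popright(): []
pushleft(27): [27]
pushleft(51): [51, 27]
popleft(): [27]

Answer: 27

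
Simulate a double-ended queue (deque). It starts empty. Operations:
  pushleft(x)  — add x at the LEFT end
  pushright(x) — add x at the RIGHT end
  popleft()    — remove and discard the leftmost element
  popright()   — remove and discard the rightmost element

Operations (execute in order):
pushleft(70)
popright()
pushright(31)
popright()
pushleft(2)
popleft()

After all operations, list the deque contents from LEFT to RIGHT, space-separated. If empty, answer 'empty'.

pushleft(70): [70]
popright(): []
pushright(31): [31]
popright(): []
pushleft(2): [2]
popleft(): []

Answer: empty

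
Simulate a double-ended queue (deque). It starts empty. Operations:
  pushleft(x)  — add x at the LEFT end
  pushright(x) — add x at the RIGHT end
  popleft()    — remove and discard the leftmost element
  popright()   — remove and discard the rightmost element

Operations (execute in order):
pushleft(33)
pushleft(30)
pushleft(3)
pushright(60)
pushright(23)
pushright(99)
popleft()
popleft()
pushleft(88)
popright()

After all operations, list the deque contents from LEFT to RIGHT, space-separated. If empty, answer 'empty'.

pushleft(33): [33]
pushleft(30): [30, 33]
pushleft(3): [3, 30, 33]
pushright(60): [3, 30, 33, 60]
pushright(23): [3, 30, 33, 60, 23]
pushright(99): [3, 30, 33, 60, 23, 99]
popleft(): [30, 33, 60, 23, 99]
popleft(): [33, 60, 23, 99]
pushleft(88): [88, 33, 60, 23, 99]
popright(): [88, 33, 60, 23]

Answer: 88 33 60 23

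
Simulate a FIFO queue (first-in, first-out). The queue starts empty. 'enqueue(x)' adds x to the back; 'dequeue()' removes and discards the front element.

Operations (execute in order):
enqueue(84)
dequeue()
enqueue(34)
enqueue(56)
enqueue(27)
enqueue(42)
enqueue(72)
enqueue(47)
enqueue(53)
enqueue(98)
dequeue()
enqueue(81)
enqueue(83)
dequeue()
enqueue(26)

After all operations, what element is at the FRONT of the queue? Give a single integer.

enqueue(84): queue = [84]
dequeue(): queue = []
enqueue(34): queue = [34]
enqueue(56): queue = [34, 56]
enqueue(27): queue = [34, 56, 27]
enqueue(42): queue = [34, 56, 27, 42]
enqueue(72): queue = [34, 56, 27, 42, 72]
enqueue(47): queue = [34, 56, 27, 42, 72, 47]
enqueue(53): queue = [34, 56, 27, 42, 72, 47, 53]
enqueue(98): queue = [34, 56, 27, 42, 72, 47, 53, 98]
dequeue(): queue = [56, 27, 42, 72, 47, 53, 98]
enqueue(81): queue = [56, 27, 42, 72, 47, 53, 98, 81]
enqueue(83): queue = [56, 27, 42, 72, 47, 53, 98, 81, 83]
dequeue(): queue = [27, 42, 72, 47, 53, 98, 81, 83]
enqueue(26): queue = [27, 42, 72, 47, 53, 98, 81, 83, 26]

Answer: 27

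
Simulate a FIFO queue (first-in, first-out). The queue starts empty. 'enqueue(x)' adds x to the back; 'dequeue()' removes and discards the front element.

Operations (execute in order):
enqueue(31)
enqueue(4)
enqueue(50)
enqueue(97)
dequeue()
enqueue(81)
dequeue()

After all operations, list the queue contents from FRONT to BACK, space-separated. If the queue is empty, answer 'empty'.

Answer: 50 97 81

Derivation:
enqueue(31): [31]
enqueue(4): [31, 4]
enqueue(50): [31, 4, 50]
enqueue(97): [31, 4, 50, 97]
dequeue(): [4, 50, 97]
enqueue(81): [4, 50, 97, 81]
dequeue(): [50, 97, 81]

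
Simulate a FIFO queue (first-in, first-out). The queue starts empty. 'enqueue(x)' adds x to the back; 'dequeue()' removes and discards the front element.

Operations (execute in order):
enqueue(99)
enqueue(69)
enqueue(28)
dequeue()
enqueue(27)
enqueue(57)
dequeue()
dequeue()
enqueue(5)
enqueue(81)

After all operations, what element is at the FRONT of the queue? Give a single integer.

enqueue(99): queue = [99]
enqueue(69): queue = [99, 69]
enqueue(28): queue = [99, 69, 28]
dequeue(): queue = [69, 28]
enqueue(27): queue = [69, 28, 27]
enqueue(57): queue = [69, 28, 27, 57]
dequeue(): queue = [28, 27, 57]
dequeue(): queue = [27, 57]
enqueue(5): queue = [27, 57, 5]
enqueue(81): queue = [27, 57, 5, 81]

Answer: 27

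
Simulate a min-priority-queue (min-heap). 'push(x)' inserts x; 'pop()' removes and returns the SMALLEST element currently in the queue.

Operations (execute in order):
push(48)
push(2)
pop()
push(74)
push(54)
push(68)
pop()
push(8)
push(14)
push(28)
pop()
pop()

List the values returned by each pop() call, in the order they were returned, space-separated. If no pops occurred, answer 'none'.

Answer: 2 48 8 14

Derivation:
push(48): heap contents = [48]
push(2): heap contents = [2, 48]
pop() → 2: heap contents = [48]
push(74): heap contents = [48, 74]
push(54): heap contents = [48, 54, 74]
push(68): heap contents = [48, 54, 68, 74]
pop() → 48: heap contents = [54, 68, 74]
push(8): heap contents = [8, 54, 68, 74]
push(14): heap contents = [8, 14, 54, 68, 74]
push(28): heap contents = [8, 14, 28, 54, 68, 74]
pop() → 8: heap contents = [14, 28, 54, 68, 74]
pop() → 14: heap contents = [28, 54, 68, 74]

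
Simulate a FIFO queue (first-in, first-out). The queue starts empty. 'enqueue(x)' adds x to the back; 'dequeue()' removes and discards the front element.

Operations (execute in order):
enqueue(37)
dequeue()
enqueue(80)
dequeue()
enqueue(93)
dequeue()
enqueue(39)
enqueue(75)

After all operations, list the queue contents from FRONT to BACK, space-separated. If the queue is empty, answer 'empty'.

enqueue(37): [37]
dequeue(): []
enqueue(80): [80]
dequeue(): []
enqueue(93): [93]
dequeue(): []
enqueue(39): [39]
enqueue(75): [39, 75]

Answer: 39 75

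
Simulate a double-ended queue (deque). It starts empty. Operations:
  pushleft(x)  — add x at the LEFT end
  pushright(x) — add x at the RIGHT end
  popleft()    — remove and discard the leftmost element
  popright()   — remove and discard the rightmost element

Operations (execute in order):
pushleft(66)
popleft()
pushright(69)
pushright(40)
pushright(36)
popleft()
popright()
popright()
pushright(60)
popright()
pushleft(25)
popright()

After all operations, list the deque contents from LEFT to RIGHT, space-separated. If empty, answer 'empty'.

Answer: empty

Derivation:
pushleft(66): [66]
popleft(): []
pushright(69): [69]
pushright(40): [69, 40]
pushright(36): [69, 40, 36]
popleft(): [40, 36]
popright(): [40]
popright(): []
pushright(60): [60]
popright(): []
pushleft(25): [25]
popright(): []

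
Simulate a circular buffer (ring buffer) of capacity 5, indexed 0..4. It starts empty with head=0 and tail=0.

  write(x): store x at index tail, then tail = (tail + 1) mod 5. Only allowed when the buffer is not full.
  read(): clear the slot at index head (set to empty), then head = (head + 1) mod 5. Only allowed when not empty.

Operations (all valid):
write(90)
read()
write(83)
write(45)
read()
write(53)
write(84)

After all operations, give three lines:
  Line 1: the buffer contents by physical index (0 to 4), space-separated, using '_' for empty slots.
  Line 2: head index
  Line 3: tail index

write(90): buf=[90 _ _ _ _], head=0, tail=1, size=1
read(): buf=[_ _ _ _ _], head=1, tail=1, size=0
write(83): buf=[_ 83 _ _ _], head=1, tail=2, size=1
write(45): buf=[_ 83 45 _ _], head=1, tail=3, size=2
read(): buf=[_ _ 45 _ _], head=2, tail=3, size=1
write(53): buf=[_ _ 45 53 _], head=2, tail=4, size=2
write(84): buf=[_ _ 45 53 84], head=2, tail=0, size=3

Answer: _ _ 45 53 84
2
0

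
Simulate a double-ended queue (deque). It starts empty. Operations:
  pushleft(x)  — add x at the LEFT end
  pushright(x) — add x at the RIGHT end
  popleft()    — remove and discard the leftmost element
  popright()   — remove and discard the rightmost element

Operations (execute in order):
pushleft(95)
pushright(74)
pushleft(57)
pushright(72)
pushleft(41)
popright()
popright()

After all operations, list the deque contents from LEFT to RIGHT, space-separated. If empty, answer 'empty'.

Answer: 41 57 95

Derivation:
pushleft(95): [95]
pushright(74): [95, 74]
pushleft(57): [57, 95, 74]
pushright(72): [57, 95, 74, 72]
pushleft(41): [41, 57, 95, 74, 72]
popright(): [41, 57, 95, 74]
popright(): [41, 57, 95]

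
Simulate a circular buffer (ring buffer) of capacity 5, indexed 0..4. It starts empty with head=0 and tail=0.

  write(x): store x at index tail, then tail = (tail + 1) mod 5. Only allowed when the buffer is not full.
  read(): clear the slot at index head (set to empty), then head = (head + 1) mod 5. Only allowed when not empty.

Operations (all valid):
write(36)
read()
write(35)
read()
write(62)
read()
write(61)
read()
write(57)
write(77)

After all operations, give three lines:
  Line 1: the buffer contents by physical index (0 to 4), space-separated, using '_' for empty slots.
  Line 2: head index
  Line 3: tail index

Answer: 77 _ _ _ 57
4
1

Derivation:
write(36): buf=[36 _ _ _ _], head=0, tail=1, size=1
read(): buf=[_ _ _ _ _], head=1, tail=1, size=0
write(35): buf=[_ 35 _ _ _], head=1, tail=2, size=1
read(): buf=[_ _ _ _ _], head=2, tail=2, size=0
write(62): buf=[_ _ 62 _ _], head=2, tail=3, size=1
read(): buf=[_ _ _ _ _], head=3, tail=3, size=0
write(61): buf=[_ _ _ 61 _], head=3, tail=4, size=1
read(): buf=[_ _ _ _ _], head=4, tail=4, size=0
write(57): buf=[_ _ _ _ 57], head=4, tail=0, size=1
write(77): buf=[77 _ _ _ 57], head=4, tail=1, size=2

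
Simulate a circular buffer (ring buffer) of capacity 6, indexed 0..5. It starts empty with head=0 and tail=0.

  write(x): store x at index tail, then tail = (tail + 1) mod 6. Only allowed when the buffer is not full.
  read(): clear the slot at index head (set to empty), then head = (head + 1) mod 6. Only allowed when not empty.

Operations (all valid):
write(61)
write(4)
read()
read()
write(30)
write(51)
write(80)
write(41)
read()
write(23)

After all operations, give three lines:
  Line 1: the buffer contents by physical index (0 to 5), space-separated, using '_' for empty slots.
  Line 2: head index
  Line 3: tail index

write(61): buf=[61 _ _ _ _ _], head=0, tail=1, size=1
write(4): buf=[61 4 _ _ _ _], head=0, tail=2, size=2
read(): buf=[_ 4 _ _ _ _], head=1, tail=2, size=1
read(): buf=[_ _ _ _ _ _], head=2, tail=2, size=0
write(30): buf=[_ _ 30 _ _ _], head=2, tail=3, size=1
write(51): buf=[_ _ 30 51 _ _], head=2, tail=4, size=2
write(80): buf=[_ _ 30 51 80 _], head=2, tail=5, size=3
write(41): buf=[_ _ 30 51 80 41], head=2, tail=0, size=4
read(): buf=[_ _ _ 51 80 41], head=3, tail=0, size=3
write(23): buf=[23 _ _ 51 80 41], head=3, tail=1, size=4

Answer: 23 _ _ 51 80 41
3
1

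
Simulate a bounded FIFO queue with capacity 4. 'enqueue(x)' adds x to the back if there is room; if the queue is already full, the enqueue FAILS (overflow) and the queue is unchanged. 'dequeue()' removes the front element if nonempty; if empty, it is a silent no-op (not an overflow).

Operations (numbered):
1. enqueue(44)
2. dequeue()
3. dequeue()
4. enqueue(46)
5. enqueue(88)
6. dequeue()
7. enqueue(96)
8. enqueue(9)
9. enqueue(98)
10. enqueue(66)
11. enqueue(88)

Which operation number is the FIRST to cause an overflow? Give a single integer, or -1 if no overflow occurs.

1. enqueue(44): size=1
2. dequeue(): size=0
3. dequeue(): empty, no-op, size=0
4. enqueue(46): size=1
5. enqueue(88): size=2
6. dequeue(): size=1
7. enqueue(96): size=2
8. enqueue(9): size=3
9. enqueue(98): size=4
10. enqueue(66): size=4=cap → OVERFLOW (fail)
11. enqueue(88): size=4=cap → OVERFLOW (fail)

Answer: 10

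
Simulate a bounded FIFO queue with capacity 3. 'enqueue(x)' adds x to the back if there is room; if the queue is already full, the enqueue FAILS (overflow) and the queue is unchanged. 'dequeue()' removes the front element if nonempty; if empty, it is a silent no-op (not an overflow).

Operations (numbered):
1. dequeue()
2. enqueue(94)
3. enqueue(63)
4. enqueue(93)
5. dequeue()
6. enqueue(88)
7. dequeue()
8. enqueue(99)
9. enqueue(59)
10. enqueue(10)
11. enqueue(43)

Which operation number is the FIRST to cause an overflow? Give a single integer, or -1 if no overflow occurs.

1. dequeue(): empty, no-op, size=0
2. enqueue(94): size=1
3. enqueue(63): size=2
4. enqueue(93): size=3
5. dequeue(): size=2
6. enqueue(88): size=3
7. dequeue(): size=2
8. enqueue(99): size=3
9. enqueue(59): size=3=cap → OVERFLOW (fail)
10. enqueue(10): size=3=cap → OVERFLOW (fail)
11. enqueue(43): size=3=cap → OVERFLOW (fail)

Answer: 9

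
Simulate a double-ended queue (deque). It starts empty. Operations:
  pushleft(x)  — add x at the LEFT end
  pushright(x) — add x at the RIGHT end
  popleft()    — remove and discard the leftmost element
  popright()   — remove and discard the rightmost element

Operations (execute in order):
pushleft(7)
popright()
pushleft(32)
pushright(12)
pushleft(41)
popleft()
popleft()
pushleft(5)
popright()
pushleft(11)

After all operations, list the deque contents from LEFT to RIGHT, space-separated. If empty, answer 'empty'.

Answer: 11 5

Derivation:
pushleft(7): [7]
popright(): []
pushleft(32): [32]
pushright(12): [32, 12]
pushleft(41): [41, 32, 12]
popleft(): [32, 12]
popleft(): [12]
pushleft(5): [5, 12]
popright(): [5]
pushleft(11): [11, 5]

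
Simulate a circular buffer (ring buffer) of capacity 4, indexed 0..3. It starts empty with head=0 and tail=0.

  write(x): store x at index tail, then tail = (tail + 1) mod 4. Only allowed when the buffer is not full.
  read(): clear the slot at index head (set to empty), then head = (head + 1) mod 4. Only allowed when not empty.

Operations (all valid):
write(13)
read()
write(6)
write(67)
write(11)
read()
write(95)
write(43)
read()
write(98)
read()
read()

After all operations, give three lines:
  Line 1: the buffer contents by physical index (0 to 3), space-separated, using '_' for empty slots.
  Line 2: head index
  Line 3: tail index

Answer: _ 43 98 _
1
3

Derivation:
write(13): buf=[13 _ _ _], head=0, tail=1, size=1
read(): buf=[_ _ _ _], head=1, tail=1, size=0
write(6): buf=[_ 6 _ _], head=1, tail=2, size=1
write(67): buf=[_ 6 67 _], head=1, tail=3, size=2
write(11): buf=[_ 6 67 11], head=1, tail=0, size=3
read(): buf=[_ _ 67 11], head=2, tail=0, size=2
write(95): buf=[95 _ 67 11], head=2, tail=1, size=3
write(43): buf=[95 43 67 11], head=2, tail=2, size=4
read(): buf=[95 43 _ 11], head=3, tail=2, size=3
write(98): buf=[95 43 98 11], head=3, tail=3, size=4
read(): buf=[95 43 98 _], head=0, tail=3, size=3
read(): buf=[_ 43 98 _], head=1, tail=3, size=2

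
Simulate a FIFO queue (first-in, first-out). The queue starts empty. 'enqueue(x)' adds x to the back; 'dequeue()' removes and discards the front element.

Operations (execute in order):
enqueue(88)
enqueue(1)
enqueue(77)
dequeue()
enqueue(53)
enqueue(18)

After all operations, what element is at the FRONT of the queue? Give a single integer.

enqueue(88): queue = [88]
enqueue(1): queue = [88, 1]
enqueue(77): queue = [88, 1, 77]
dequeue(): queue = [1, 77]
enqueue(53): queue = [1, 77, 53]
enqueue(18): queue = [1, 77, 53, 18]

Answer: 1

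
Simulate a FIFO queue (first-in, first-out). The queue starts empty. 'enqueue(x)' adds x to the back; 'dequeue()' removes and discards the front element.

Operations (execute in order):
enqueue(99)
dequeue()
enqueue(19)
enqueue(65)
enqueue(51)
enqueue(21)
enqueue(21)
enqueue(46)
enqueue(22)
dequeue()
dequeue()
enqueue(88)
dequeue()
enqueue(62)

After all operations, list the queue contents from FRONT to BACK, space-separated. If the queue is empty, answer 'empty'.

Answer: 21 21 46 22 88 62

Derivation:
enqueue(99): [99]
dequeue(): []
enqueue(19): [19]
enqueue(65): [19, 65]
enqueue(51): [19, 65, 51]
enqueue(21): [19, 65, 51, 21]
enqueue(21): [19, 65, 51, 21, 21]
enqueue(46): [19, 65, 51, 21, 21, 46]
enqueue(22): [19, 65, 51, 21, 21, 46, 22]
dequeue(): [65, 51, 21, 21, 46, 22]
dequeue(): [51, 21, 21, 46, 22]
enqueue(88): [51, 21, 21, 46, 22, 88]
dequeue(): [21, 21, 46, 22, 88]
enqueue(62): [21, 21, 46, 22, 88, 62]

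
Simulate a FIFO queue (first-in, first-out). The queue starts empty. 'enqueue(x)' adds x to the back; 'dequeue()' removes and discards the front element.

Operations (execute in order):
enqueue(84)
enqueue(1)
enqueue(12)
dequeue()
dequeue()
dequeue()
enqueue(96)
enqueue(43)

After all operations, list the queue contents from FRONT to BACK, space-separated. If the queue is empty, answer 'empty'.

enqueue(84): [84]
enqueue(1): [84, 1]
enqueue(12): [84, 1, 12]
dequeue(): [1, 12]
dequeue(): [12]
dequeue(): []
enqueue(96): [96]
enqueue(43): [96, 43]

Answer: 96 43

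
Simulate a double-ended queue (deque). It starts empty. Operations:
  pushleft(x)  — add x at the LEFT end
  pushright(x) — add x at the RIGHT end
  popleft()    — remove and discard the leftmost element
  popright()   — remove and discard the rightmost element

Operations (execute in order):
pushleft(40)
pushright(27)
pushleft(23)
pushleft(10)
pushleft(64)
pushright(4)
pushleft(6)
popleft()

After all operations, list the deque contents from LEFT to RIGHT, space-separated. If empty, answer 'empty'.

Answer: 64 10 23 40 27 4

Derivation:
pushleft(40): [40]
pushright(27): [40, 27]
pushleft(23): [23, 40, 27]
pushleft(10): [10, 23, 40, 27]
pushleft(64): [64, 10, 23, 40, 27]
pushright(4): [64, 10, 23, 40, 27, 4]
pushleft(6): [6, 64, 10, 23, 40, 27, 4]
popleft(): [64, 10, 23, 40, 27, 4]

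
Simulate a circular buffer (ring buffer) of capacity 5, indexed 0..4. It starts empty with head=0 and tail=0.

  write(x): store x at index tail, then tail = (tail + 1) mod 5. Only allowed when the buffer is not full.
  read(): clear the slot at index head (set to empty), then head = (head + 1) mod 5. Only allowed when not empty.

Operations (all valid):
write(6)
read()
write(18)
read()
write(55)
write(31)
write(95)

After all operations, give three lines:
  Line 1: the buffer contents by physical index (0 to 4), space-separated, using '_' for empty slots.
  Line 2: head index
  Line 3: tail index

write(6): buf=[6 _ _ _ _], head=0, tail=1, size=1
read(): buf=[_ _ _ _ _], head=1, tail=1, size=0
write(18): buf=[_ 18 _ _ _], head=1, tail=2, size=1
read(): buf=[_ _ _ _ _], head=2, tail=2, size=0
write(55): buf=[_ _ 55 _ _], head=2, tail=3, size=1
write(31): buf=[_ _ 55 31 _], head=2, tail=4, size=2
write(95): buf=[_ _ 55 31 95], head=2, tail=0, size=3

Answer: _ _ 55 31 95
2
0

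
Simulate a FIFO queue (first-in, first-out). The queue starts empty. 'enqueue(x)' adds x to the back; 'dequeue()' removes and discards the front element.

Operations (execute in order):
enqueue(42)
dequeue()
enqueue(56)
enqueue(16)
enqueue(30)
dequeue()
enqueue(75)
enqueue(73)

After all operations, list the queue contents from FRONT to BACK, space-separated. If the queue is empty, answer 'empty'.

Answer: 16 30 75 73

Derivation:
enqueue(42): [42]
dequeue(): []
enqueue(56): [56]
enqueue(16): [56, 16]
enqueue(30): [56, 16, 30]
dequeue(): [16, 30]
enqueue(75): [16, 30, 75]
enqueue(73): [16, 30, 75, 73]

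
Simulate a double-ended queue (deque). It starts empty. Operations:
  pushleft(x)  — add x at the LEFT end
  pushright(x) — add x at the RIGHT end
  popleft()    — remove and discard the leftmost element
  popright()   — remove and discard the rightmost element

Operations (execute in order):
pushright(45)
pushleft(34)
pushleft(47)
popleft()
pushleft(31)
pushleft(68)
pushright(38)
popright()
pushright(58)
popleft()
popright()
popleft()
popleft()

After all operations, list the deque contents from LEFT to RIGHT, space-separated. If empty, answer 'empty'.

pushright(45): [45]
pushleft(34): [34, 45]
pushleft(47): [47, 34, 45]
popleft(): [34, 45]
pushleft(31): [31, 34, 45]
pushleft(68): [68, 31, 34, 45]
pushright(38): [68, 31, 34, 45, 38]
popright(): [68, 31, 34, 45]
pushright(58): [68, 31, 34, 45, 58]
popleft(): [31, 34, 45, 58]
popright(): [31, 34, 45]
popleft(): [34, 45]
popleft(): [45]

Answer: 45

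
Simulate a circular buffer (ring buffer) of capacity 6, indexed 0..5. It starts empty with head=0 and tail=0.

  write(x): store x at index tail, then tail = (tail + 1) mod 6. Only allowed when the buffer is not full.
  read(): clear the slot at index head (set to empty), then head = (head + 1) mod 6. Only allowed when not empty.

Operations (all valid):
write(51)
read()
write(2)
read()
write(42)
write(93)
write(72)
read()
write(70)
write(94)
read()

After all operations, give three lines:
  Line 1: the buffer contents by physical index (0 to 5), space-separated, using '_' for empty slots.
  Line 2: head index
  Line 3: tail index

Answer: 94 _ _ _ 72 70
4
1

Derivation:
write(51): buf=[51 _ _ _ _ _], head=0, tail=1, size=1
read(): buf=[_ _ _ _ _ _], head=1, tail=1, size=0
write(2): buf=[_ 2 _ _ _ _], head=1, tail=2, size=1
read(): buf=[_ _ _ _ _ _], head=2, tail=2, size=0
write(42): buf=[_ _ 42 _ _ _], head=2, tail=3, size=1
write(93): buf=[_ _ 42 93 _ _], head=2, tail=4, size=2
write(72): buf=[_ _ 42 93 72 _], head=2, tail=5, size=3
read(): buf=[_ _ _ 93 72 _], head=3, tail=5, size=2
write(70): buf=[_ _ _ 93 72 70], head=3, tail=0, size=3
write(94): buf=[94 _ _ 93 72 70], head=3, tail=1, size=4
read(): buf=[94 _ _ _ 72 70], head=4, tail=1, size=3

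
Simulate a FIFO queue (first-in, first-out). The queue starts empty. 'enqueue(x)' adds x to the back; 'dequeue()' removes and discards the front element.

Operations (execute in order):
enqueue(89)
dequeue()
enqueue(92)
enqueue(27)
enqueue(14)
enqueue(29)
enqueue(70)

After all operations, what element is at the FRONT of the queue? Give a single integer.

Answer: 92

Derivation:
enqueue(89): queue = [89]
dequeue(): queue = []
enqueue(92): queue = [92]
enqueue(27): queue = [92, 27]
enqueue(14): queue = [92, 27, 14]
enqueue(29): queue = [92, 27, 14, 29]
enqueue(70): queue = [92, 27, 14, 29, 70]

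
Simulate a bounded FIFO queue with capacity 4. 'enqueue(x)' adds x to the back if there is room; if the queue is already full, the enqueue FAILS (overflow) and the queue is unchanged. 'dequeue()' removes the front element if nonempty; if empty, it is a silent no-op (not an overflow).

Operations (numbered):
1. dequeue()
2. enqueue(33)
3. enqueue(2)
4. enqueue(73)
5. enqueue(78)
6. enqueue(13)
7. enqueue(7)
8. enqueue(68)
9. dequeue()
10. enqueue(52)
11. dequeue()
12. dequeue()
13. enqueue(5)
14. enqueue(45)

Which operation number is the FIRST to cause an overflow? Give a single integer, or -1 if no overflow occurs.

Answer: 6

Derivation:
1. dequeue(): empty, no-op, size=0
2. enqueue(33): size=1
3. enqueue(2): size=2
4. enqueue(73): size=3
5. enqueue(78): size=4
6. enqueue(13): size=4=cap → OVERFLOW (fail)
7. enqueue(7): size=4=cap → OVERFLOW (fail)
8. enqueue(68): size=4=cap → OVERFLOW (fail)
9. dequeue(): size=3
10. enqueue(52): size=4
11. dequeue(): size=3
12. dequeue(): size=2
13. enqueue(5): size=3
14. enqueue(45): size=4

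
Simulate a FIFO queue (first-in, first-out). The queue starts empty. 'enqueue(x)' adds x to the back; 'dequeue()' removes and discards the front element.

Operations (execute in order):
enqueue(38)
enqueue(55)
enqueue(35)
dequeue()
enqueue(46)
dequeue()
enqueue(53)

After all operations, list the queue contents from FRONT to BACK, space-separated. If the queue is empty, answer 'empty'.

enqueue(38): [38]
enqueue(55): [38, 55]
enqueue(35): [38, 55, 35]
dequeue(): [55, 35]
enqueue(46): [55, 35, 46]
dequeue(): [35, 46]
enqueue(53): [35, 46, 53]

Answer: 35 46 53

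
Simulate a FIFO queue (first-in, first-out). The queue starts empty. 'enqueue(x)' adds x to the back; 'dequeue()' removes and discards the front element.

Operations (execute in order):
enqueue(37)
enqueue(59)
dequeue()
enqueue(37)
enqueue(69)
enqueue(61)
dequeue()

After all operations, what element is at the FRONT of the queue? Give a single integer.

Answer: 37

Derivation:
enqueue(37): queue = [37]
enqueue(59): queue = [37, 59]
dequeue(): queue = [59]
enqueue(37): queue = [59, 37]
enqueue(69): queue = [59, 37, 69]
enqueue(61): queue = [59, 37, 69, 61]
dequeue(): queue = [37, 69, 61]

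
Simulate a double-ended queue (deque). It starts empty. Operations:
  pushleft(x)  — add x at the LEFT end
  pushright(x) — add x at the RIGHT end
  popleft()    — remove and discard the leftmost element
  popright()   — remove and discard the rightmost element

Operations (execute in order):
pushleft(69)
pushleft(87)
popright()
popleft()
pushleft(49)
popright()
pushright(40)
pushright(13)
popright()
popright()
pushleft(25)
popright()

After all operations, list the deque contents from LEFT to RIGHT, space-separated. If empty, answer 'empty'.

Answer: empty

Derivation:
pushleft(69): [69]
pushleft(87): [87, 69]
popright(): [87]
popleft(): []
pushleft(49): [49]
popright(): []
pushright(40): [40]
pushright(13): [40, 13]
popright(): [40]
popright(): []
pushleft(25): [25]
popright(): []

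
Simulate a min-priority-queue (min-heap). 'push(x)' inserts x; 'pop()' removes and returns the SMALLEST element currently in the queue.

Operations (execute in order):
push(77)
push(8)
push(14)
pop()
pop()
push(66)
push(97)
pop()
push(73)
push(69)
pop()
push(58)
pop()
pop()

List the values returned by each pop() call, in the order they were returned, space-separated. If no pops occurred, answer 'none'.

Answer: 8 14 66 69 58 73

Derivation:
push(77): heap contents = [77]
push(8): heap contents = [8, 77]
push(14): heap contents = [8, 14, 77]
pop() → 8: heap contents = [14, 77]
pop() → 14: heap contents = [77]
push(66): heap contents = [66, 77]
push(97): heap contents = [66, 77, 97]
pop() → 66: heap contents = [77, 97]
push(73): heap contents = [73, 77, 97]
push(69): heap contents = [69, 73, 77, 97]
pop() → 69: heap contents = [73, 77, 97]
push(58): heap contents = [58, 73, 77, 97]
pop() → 58: heap contents = [73, 77, 97]
pop() → 73: heap contents = [77, 97]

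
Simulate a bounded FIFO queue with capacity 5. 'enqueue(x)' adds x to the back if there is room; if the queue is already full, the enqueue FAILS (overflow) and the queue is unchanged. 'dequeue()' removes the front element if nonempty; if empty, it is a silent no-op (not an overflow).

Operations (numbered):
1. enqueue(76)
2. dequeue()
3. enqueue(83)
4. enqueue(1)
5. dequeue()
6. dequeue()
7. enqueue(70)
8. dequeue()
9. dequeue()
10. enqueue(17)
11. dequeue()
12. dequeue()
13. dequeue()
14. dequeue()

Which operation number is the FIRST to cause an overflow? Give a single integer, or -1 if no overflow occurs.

Answer: -1

Derivation:
1. enqueue(76): size=1
2. dequeue(): size=0
3. enqueue(83): size=1
4. enqueue(1): size=2
5. dequeue(): size=1
6. dequeue(): size=0
7. enqueue(70): size=1
8. dequeue(): size=0
9. dequeue(): empty, no-op, size=0
10. enqueue(17): size=1
11. dequeue(): size=0
12. dequeue(): empty, no-op, size=0
13. dequeue(): empty, no-op, size=0
14. dequeue(): empty, no-op, size=0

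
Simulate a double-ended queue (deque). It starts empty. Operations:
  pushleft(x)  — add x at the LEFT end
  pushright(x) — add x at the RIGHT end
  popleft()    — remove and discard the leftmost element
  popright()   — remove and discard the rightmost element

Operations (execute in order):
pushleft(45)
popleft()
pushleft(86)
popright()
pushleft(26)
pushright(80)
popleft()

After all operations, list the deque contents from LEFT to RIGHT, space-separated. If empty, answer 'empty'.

pushleft(45): [45]
popleft(): []
pushleft(86): [86]
popright(): []
pushleft(26): [26]
pushright(80): [26, 80]
popleft(): [80]

Answer: 80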